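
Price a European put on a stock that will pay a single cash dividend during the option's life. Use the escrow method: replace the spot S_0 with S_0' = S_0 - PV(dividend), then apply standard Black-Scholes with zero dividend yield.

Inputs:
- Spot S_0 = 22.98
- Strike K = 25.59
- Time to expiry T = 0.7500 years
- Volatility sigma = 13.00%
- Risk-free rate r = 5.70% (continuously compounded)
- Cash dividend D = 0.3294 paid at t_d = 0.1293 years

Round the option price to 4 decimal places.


Answer: Price = 2.2428

Derivation:
PV(D) = D * exp(-r * t_d) = 0.3294 * 0.99265699 = 0.32698121
S_0' = S_0 - PV(D) = 22.9800 - 0.32698121 = 22.65301879
d1 = (ln(S_0'/K) + (r + sigma^2/2)*T) / (sigma*sqrt(T)) = -0.64681907
d2 = d1 - sigma*sqrt(T) = -0.75940238
exp(-rT) = 0.95815090
N(-d1) = 0.74112548; N(-d2) = 0.77619405
P = K * exp(-rT) * N(-d2) - S_0' * N(-d1) = 25.5900 * 0.95815090 * 0.77619405 - 22.65301879 * 0.74112548 = 2.2428


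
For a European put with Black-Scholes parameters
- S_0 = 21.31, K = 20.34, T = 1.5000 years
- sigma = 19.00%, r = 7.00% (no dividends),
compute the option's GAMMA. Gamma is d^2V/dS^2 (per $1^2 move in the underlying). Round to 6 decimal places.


Answer: Gamma = 0.059913

Derivation:
d1 = 0.7677734603; d2 = 0.5350719347
phi(d1) = 0.2971029473; exp(-qT) = 1.0000000000; exp(-rT) = 0.9003245226
Gamma = exp(-qT) * phi(d1) / (S * sigma * sqrt(T)) = 1.0000000000 * 0.2971029473 / (21.3100 * 0.1900 * 1.2247448714) = 0.059913


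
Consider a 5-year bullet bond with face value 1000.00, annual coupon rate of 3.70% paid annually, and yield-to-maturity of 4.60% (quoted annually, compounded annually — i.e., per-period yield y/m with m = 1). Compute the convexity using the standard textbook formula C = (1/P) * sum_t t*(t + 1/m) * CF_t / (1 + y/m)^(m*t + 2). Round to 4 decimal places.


Answer: Convexity = 24.8570

Derivation:
Coupon per period c = face * coupon_rate / m = 37.000000
Periods per year m = 1; per-period yield y/m = 0.046000
Number of cashflows N = 5
Cashflows (t years, CF_t, discount factor 1/(1+y/m)^(m*t), PV):
  t = 1.0000: CF_t = 37.000000, DF = 0.956023, PV = 35.372849
  t = 2.0000: CF_t = 37.000000, DF = 0.913980, PV = 33.817255
  t = 3.0000: CF_t = 37.000000, DF = 0.873786, PV = 32.330072
  t = 4.0000: CF_t = 37.000000, DF = 0.835359, PV = 30.908291
  t = 5.0000: CF_t = 1037.000000, DF = 0.798623, PV = 828.171601
Price P = sum_t PV_t = 960.600067
Convexity numerator sum_t t*(t + 1/m) * CF_t / (1+y/m)^(m*t + 2):
  t = 1.0000: term = 64.660144
  t = 2.0000: term = 185.449743
  t = 3.0000: term = 354.588419
  t = 4.0000: term = 564.991108
  t = 5.0000: term = 22707.965168
Convexity = (1/P) * sum = 23877.654582 / 960.600067 = 24.857019


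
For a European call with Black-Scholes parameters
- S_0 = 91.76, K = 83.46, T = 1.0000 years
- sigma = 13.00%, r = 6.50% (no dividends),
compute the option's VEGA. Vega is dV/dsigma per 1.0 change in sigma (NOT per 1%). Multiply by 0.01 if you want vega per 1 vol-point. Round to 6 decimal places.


d1 = 1.2942999820; d2 = 1.1642999820
phi(d1) = 0.1726403492; exp(-qT) = 1.0000000000; exp(-rT) = 0.9370674634
Vega = S * exp(-qT) * phi(d1) * sqrt(T) = 91.7600 * 1.0000000000 * 0.1726403492 * 1.0000000000 = 15.841478

Answer: Vega = 15.841478


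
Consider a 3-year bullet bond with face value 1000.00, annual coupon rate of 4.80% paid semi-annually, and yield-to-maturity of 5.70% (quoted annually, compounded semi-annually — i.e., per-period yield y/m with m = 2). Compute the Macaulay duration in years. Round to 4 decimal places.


Coupon per period c = face * coupon_rate / m = 24.000000
Periods per year m = 2; per-period yield y/m = 0.028500
Number of cashflows N = 6
Cashflows (t years, CF_t, discount factor 1/(1+y/m)^(m*t), PV):
  t = 0.5000: CF_t = 24.000000, DF = 0.972290, PV = 23.334954
  t = 1.0000: CF_t = 24.000000, DF = 0.945347, PV = 22.688336
  t = 1.5000: CF_t = 24.000000, DF = 0.919152, PV = 22.059637
  t = 2.0000: CF_t = 24.000000, DF = 0.893682, PV = 21.448358
  t = 2.5000: CF_t = 24.000000, DF = 0.868917, PV = 20.854019
  t = 3.0000: CF_t = 1024.000000, DF = 0.844840, PV = 865.115674
Price P = sum_t PV_t = 975.500978
Macaulay numerator sum_t t * PV_t:
  t * PV_t at t = 0.5000: 11.667477
  t * PV_t at t = 1.0000: 22.688336
  t * PV_t at t = 1.5000: 33.089455
  t * PV_t at t = 2.0000: 42.896717
  t * PV_t at t = 2.5000: 52.135047
  t * PV_t at t = 3.0000: 2595.347021
Macaulay duration D = (sum_t t * PV_t) / P = 2757.824053 / 975.500978 = 2.827085

Answer: Macaulay duration = 2.8271 years


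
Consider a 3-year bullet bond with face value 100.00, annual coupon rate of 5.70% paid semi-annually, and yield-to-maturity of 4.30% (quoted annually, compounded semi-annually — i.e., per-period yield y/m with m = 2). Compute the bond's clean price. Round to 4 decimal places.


Answer: Price = 103.9012

Derivation:
Coupon per period c = face * coupon_rate / m = 2.850000
Periods per year m = 2; per-period yield y/m = 0.021500
Number of cashflows N = 6
Cashflows (t years, CF_t, discount factor 1/(1+y/m)^(m*t), PV):
  t = 0.5000: CF_t = 2.850000, DF = 0.978953, PV = 2.790015
  t = 1.0000: CF_t = 2.850000, DF = 0.958348, PV = 2.731292
  t = 1.5000: CF_t = 2.850000, DF = 0.938177, PV = 2.673805
  t = 2.0000: CF_t = 2.850000, DF = 0.918431, PV = 2.617528
  t = 2.5000: CF_t = 2.850000, DF = 0.899100, PV = 2.562436
  t = 3.0000: CF_t = 102.850000, DF = 0.880177, PV = 90.526154
Price P = sum_t PV_t = 103.901230


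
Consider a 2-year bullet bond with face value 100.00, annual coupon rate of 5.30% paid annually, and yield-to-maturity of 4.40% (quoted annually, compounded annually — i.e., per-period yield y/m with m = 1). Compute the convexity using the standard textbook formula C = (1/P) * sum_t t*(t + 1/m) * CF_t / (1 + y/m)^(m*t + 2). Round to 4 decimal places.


Answer: Convexity = 5.3217

Derivation:
Coupon per period c = face * coupon_rate / m = 5.300000
Periods per year m = 1; per-period yield y/m = 0.044000
Number of cashflows N = 2
Cashflows (t years, CF_t, discount factor 1/(1+y/m)^(m*t), PV):
  t = 1.0000: CF_t = 5.300000, DF = 0.957854, PV = 5.076628
  t = 2.0000: CF_t = 105.300000, DF = 0.917485, PV = 96.611177
Price P = sum_t PV_t = 101.687806
Convexity numerator sum_t t*(t + 1/m) * CF_t / (1+y/m)^(m*t + 2):
  t = 1.0000: term = 9.315461
  t = 2.0000: term = 531.835872
Convexity = (1/P) * sum = 541.151333 / 101.687806 = 5.321693


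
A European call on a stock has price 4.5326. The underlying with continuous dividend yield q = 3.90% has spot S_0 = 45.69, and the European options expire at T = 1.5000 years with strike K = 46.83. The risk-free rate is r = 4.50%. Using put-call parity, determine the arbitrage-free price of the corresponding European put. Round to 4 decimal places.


Answer: Put price = 5.2121

Derivation:
Put-call parity: C - P = S_0 * exp(-qT) - K * exp(-rT).
S_0 * exp(-qT) = 45.6900 * 0.94317824 = 43.09381380
K * exp(-rT) = 46.8300 * 0.93472772 = 43.77329916
P = C - S*exp(-qT) + K*exp(-rT)
P = 4.5326 - 43.09381380 + 43.77329916 = 5.2121


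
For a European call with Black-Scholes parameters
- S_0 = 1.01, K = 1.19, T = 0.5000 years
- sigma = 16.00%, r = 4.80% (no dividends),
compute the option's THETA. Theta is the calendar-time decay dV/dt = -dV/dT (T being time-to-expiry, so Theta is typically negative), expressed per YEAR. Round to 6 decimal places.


d1 = -1.1808946313; d2 = -1.2940317163
phi(d1) = 0.1986532178; exp(-qT) = 1.0000000000; exp(-rT) = 0.9762857098
Theta = -S*exp(-qT)*phi(d1)*sigma/(2*sqrt(T)) - r*K*exp(-rT)*N(d2) + q*S*exp(-qT)*N(d1)
N(d1) = 0.1188222922; N(d2) = 0.0978272329; sqrt(T) = 0.7071067812
Term 1 = -1.0100 * 1.0000000000 * 0.1986532178 * 0.1600 / (2 * 0.7071067812) = -0.0226997964
Term 2 = -0.0480 * 1.1900 * 0.9762857098 * 0.0978272329 = -0.0054553787
Term 3 = 0 (no dividend yield, q = 0)
Theta = -0.0226997964 + (-0.0054553787) + (0.0000000000) = -0.028155

Answer: Theta = -0.028155


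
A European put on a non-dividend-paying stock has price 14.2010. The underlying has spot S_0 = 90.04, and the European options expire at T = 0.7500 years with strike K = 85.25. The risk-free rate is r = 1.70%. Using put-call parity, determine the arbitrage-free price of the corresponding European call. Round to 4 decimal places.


Put-call parity: C - P = S_0 * exp(-qT) - K * exp(-rT).
S_0 * exp(-qT) = 90.0400 * 1.00000000 = 90.04000000
K * exp(-rT) = 85.2500 * 0.98733094 = 84.16996237
C = P + S*exp(-qT) - K*exp(-rT)
C = 14.2010 + 90.04000000 - 84.16996237 = 20.0710

Answer: Call price = 20.0710


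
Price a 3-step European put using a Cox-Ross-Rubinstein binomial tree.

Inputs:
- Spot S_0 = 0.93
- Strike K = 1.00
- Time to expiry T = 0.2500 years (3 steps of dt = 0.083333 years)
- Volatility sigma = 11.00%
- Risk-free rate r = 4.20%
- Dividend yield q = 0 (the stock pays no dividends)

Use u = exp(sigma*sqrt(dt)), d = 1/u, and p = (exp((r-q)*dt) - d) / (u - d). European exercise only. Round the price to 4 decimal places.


dt = T/N = 0.083333
u = exp(sigma*sqrt(dt)) = 1.032264; d = 1/u = 0.968745
p = (exp((r-q)*dt) - d) / (u - d) = 0.547260
Discount per step: exp(-r*dt) = 0.996506
Stock lattice S(k, i) with i counting down-moves:
  k=0: S(0,0) = 0.9300
  k=1: S(1,0) = 0.9600; S(1,1) = 0.9009
  k=2: S(2,0) = 0.9910; S(2,1) = 0.9300; S(2,2) = 0.8728
  k=3: S(3,0) = 1.0230; S(3,1) = 0.9600; S(3,2) = 0.9009; S(3,3) = 0.8455
Terminal payoffs V(N, i) = max(K - S_T, 0):
  V(3,0) = 0.000000; V(3,1) = 0.039995; V(3,2) = 0.099068; V(3,3) = 0.154505
Backward induction: V(k, i) = exp(-r*dt) * [p * V(k+1, i) + (1-p) * V(k+1, i+1)].
  V(2,0) = exp(-r*dt) * [p*0.000000 + (1-p)*0.039995] = 0.018044
  V(2,1) = exp(-r*dt) * [p*0.039995 + (1-p)*0.099068] = 0.066506
  V(2,2) = exp(-r*dt) * [p*0.099068 + (1-p)*0.154505] = 0.123733
  V(1,0) = exp(-r*dt) * [p*0.018044 + (1-p)*0.066506] = 0.039845
  V(1,1) = exp(-r*dt) * [p*0.066506 + (1-p)*0.123733] = 0.092092
  V(0,0) = exp(-r*dt) * [p*0.039845 + (1-p)*0.092092] = 0.063277

Answer: Price = V(0,0) = 0.0633


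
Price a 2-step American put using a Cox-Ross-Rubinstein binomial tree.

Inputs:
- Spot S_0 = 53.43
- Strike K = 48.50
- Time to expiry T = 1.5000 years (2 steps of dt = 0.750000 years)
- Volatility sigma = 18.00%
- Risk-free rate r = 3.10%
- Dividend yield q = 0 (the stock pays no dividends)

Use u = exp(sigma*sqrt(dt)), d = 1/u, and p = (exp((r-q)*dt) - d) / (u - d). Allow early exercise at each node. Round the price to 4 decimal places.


Answer: Price = V(0,0) = 1.9259

Derivation:
dt = T/N = 0.750000
u = exp(sigma*sqrt(dt)) = 1.168691; d = 1/u = 0.855658
p = (exp((r-q)*dt) - d) / (u - d) = 0.536251
Discount per step: exp(-r*dt) = 0.977018
Stock lattice S(k, i) with i counting down-moves:
  k=0: S(0,0) = 53.4300
  k=1: S(1,0) = 62.4432; S(1,1) = 45.7178
  k=2: S(2,0) = 72.9768; S(2,1) = 53.4300; S(2,2) = 39.1188
Terminal payoffs V(N, i) = max(K - S_T, 0):
  V(2,0) = 0.000000; V(2,1) = 0.000000; V(2,2) = 9.381197
Backward induction: V(k, i) = exp(-r*dt) * [p * V(k+1, i) + (1-p) * V(k+1, i+1)]; then take max(V_cont, immediate exercise) for American.
  V(1,0) = exp(-r*dt) * [p*0.000000 + (1-p)*0.000000] = 0.000000; exercise = 0.000000; V(1,0) = max -> 0.000000
  V(1,1) = exp(-r*dt) * [p*0.000000 + (1-p)*9.381197] = 4.250538; exercise = 2.782196; V(1,1) = max -> 4.250538
  V(0,0) = exp(-r*dt) * [p*0.000000 + (1-p)*4.250538] = 1.925882; exercise = 0.000000; V(0,0) = max -> 1.925882


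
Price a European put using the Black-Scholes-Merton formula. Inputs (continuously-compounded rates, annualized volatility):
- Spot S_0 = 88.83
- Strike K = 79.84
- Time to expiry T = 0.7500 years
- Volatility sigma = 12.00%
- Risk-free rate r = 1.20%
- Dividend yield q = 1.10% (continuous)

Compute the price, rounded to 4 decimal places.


Answer: Price = 0.6768

Derivation:
d1 = (ln(S/K) + (r - q + 0.5*sigma^2) * T) / (sigma * sqrt(T)) = 1.08589770
d2 = d1 - sigma * sqrt(T) = 0.98197465
exp(-rT) = 0.99104038; exp(-qT) = 0.99178394
P = K * exp(-rT) * N(-d2) - S_0 * exp(-qT) * N(-d1)
N(-d1) = 0.13876213; N(-d2) = 0.16305617
P = 79.8400 * 0.99104038 * 0.16305617 - 88.8300 * 0.99178394 * 0.13876213 = 0.6768


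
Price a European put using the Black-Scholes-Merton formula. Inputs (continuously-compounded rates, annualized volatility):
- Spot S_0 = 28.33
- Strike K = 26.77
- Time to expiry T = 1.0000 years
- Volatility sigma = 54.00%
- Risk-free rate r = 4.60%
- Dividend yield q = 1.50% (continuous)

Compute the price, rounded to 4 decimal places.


d1 = (ln(S/K) + (r - q + 0.5*sigma^2) * T) / (sigma * sqrt(T)) = 0.43229529
d2 = d1 - sigma * sqrt(T) = -0.10770471
exp(-rT) = 0.95504196; exp(-qT) = 0.98511194
P = K * exp(-rT) * N(-d2) - S_0 * exp(-qT) * N(-d1)
N(-d1) = 0.33276341; N(-d2) = 0.54288503
P = 26.7700 * 0.95504196 * 0.54288503 - 28.3300 * 0.98511194 * 0.33276341 = 4.5928

Answer: Price = 4.5928


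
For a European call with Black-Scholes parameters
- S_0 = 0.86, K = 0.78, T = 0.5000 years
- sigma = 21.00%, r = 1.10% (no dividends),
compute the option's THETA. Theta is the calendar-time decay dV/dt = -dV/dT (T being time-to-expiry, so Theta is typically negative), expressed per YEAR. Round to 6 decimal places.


d1 = 0.7688167952; d2 = 0.6203243711
phi(d1) = 0.2968648882; exp(-qT) = 1.0000000000; exp(-rT) = 0.9945150973
Theta = -S*exp(-qT)*phi(d1)*sigma/(2*sqrt(T)) - r*K*exp(-rT)*N(d2) + q*S*exp(-qT)*N(d1)
N(d1) = 0.7789989615; N(d2) = 0.7324778736; sqrt(T) = 0.7071067812
Term 1 = -0.8600 * 1.0000000000 * 0.2968648882 * 0.2100 / (2 * 0.7071067812) = -0.0379106807
Term 2 = -0.0110 * 0.7800 * 0.9945150973 * 0.7324778736 = -0.0062501894
Term 3 = 0 (no dividend yield, q = 0)
Theta = -0.0379106807 + (-0.0062501894) + (0.0000000000) = -0.044161

Answer: Theta = -0.044161


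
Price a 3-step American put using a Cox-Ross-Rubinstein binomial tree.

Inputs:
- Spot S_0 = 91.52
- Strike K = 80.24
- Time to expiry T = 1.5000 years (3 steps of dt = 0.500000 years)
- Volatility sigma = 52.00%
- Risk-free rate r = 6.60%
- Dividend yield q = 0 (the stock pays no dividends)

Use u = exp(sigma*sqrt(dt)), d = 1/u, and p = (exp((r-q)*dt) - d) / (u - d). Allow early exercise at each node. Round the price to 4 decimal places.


dt = T/N = 0.500000
u = exp(sigma*sqrt(dt)) = 1.444402; d = 1/u = 0.692328
p = (exp((r-q)*dt) - d) / (u - d) = 0.453709
Discount per step: exp(-r*dt) = 0.967539
Stock lattice S(k, i) with i counting down-moves:
  k=0: S(0,0) = 91.5200
  k=1: S(1,0) = 132.1917; S(1,1) = 63.3619
  k=2: S(2,0) = 190.9380; S(2,1) = 91.5200; S(2,2) = 43.8672
  k=3: S(3,0) = 275.7912; S(3,1) = 132.1917; S(3,2) = 63.3619; S(3,3) = 30.3705
Terminal payoffs V(N, i) = max(K - S_T, 0):
  V(3,0) = 0.000000; V(3,1) = 0.000000; V(3,2) = 16.878146; V(3,3) = 49.869524
Backward induction: V(k, i) = exp(-r*dt) * [p * V(k+1, i) + (1-p) * V(k+1, i+1)]; then take max(V_cont, immediate exercise) for American.
  V(2,0) = exp(-r*dt) * [p*0.000000 + (1-p)*0.000000] = 0.000000; exercise = 0.000000; V(2,0) = max -> 0.000000
  V(2,1) = exp(-r*dt) * [p*0.000000 + (1-p)*16.878146] = 8.921078; exercise = 0.000000; V(2,1) = max -> 8.921078
  V(2,2) = exp(-r*dt) * [p*16.878146 + (1-p)*49.869524] = 33.768112; exercise = 36.372818; V(2,2) = max -> 36.372818
  V(1,0) = exp(-r*dt) * [p*0.000000 + (1-p)*8.921078] = 4.715307; exercise = 0.000000; V(1,0) = max -> 4.715307
  V(1,1) = exp(-r*dt) * [p*8.921078 + (1-p)*36.372818] = 23.141322; exercise = 16.878146; V(1,1) = max -> 23.141322
  V(0,0) = exp(-r*dt) * [p*4.715307 + (1-p)*23.141322] = 14.301458; exercise = 0.000000; V(0,0) = max -> 14.301458

Answer: Price = V(0,0) = 14.3015


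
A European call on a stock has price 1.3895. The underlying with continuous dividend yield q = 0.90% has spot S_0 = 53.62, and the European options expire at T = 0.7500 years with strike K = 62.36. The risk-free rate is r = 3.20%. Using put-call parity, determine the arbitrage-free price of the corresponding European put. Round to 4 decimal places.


Put-call parity: C - P = S_0 * exp(-qT) - K * exp(-rT).
S_0 * exp(-qT) = 53.6200 * 0.99327273 = 53.25928379
K * exp(-rT) = 62.3600 * 0.97628571 = 60.88117686
P = C - S*exp(-qT) + K*exp(-rT)
P = 1.3895 - 53.25928379 + 60.88117686 = 9.0114

Answer: Put price = 9.0114


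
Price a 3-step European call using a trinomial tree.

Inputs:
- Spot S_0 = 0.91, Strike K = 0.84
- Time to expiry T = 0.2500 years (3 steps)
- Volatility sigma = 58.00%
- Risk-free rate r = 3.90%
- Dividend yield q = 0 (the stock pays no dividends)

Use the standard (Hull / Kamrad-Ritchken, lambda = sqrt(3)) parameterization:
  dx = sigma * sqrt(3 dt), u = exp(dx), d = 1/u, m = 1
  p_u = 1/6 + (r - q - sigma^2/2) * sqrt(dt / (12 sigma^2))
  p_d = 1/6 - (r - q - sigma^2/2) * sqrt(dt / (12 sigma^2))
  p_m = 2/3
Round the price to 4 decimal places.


Answer: Price = V(0,0) = 0.1446

Derivation:
dt = T/N = 0.083333; dx = sigma*sqrt(3*dt) = 0.290000
u = exp(dx) = 1.336427; d = 1/u = 0.748264
p_u = 0.148103, p_m = 0.666667, p_d = 0.185230
Discount per step: exp(-r*dt) = 0.996755
Stock lattice S(k, j) with j the centered position index:
  k=0: S(0,+0) = 0.9100
  k=1: S(1,-1) = 0.6809; S(1,+0) = 0.9100; S(1,+1) = 1.2161
  k=2: S(2,-2) = 0.5095; S(2,-1) = 0.6809; S(2,+0) = 0.9100; S(2,+1) = 1.2161; S(2,+2) = 1.6253
  k=3: S(3,-3) = 0.3812; S(3,-2) = 0.5095; S(3,-1) = 0.6809; S(3,+0) = 0.9100; S(3,+1) = 1.2161; S(3,+2) = 1.6253; S(3,+3) = 2.1721
Terminal payoffs V(N, j) = max(S_T - K, 0):
  V(3,-3) = 0.000000; V(3,-2) = 0.000000; V(3,-1) = 0.000000; V(3,+0) = 0.070000; V(3,+1) = 0.376149; V(3,+2) = 0.785295; V(3,+3) = 1.332089
Backward induction: V(k, j) = exp(-r*dt) * [p_u * V(k+1, j+1) + p_m * V(k+1, j) + p_d * V(k+1, j-1)]
  V(2,-2) = exp(-r*dt) * [p_u*0.000000 + p_m*0.000000 + p_d*0.000000] = 0.000000
  V(2,-1) = exp(-r*dt) * [p_u*0.070000 + p_m*0.000000 + p_d*0.000000] = 0.010334
  V(2,+0) = exp(-r*dt) * [p_u*0.376149 + p_m*0.070000 + p_d*0.000000] = 0.102043
  V(2,+1) = exp(-r*dt) * [p_u*0.785295 + p_m*0.376149 + p_d*0.070000] = 0.378804
  V(2,+2) = exp(-r*dt) * [p_u*1.332089 + p_m*0.785295 + p_d*0.376149] = 0.787926
  V(1,-1) = exp(-r*dt) * [p_u*0.102043 + p_m*0.010334 + p_d*0.000000] = 0.021931
  V(1,+0) = exp(-r*dt) * [p_u*0.378804 + p_m*0.102043 + p_d*0.010334] = 0.125636
  V(1,+1) = exp(-r*dt) * [p_u*0.787926 + p_m*0.378804 + p_d*0.102043] = 0.386873
  V(0,+0) = exp(-r*dt) * [p_u*0.386873 + p_m*0.125636 + p_d*0.021931] = 0.144646


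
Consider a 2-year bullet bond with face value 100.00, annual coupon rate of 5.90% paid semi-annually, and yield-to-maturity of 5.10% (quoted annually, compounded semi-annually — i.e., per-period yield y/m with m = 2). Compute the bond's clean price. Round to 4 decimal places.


Answer: Price = 101.5030

Derivation:
Coupon per period c = face * coupon_rate / m = 2.950000
Periods per year m = 2; per-period yield y/m = 0.025500
Number of cashflows N = 4
Cashflows (t years, CF_t, discount factor 1/(1+y/m)^(m*t), PV):
  t = 0.5000: CF_t = 2.950000, DF = 0.975134, PV = 2.876646
  t = 1.0000: CF_t = 2.950000, DF = 0.950886, PV = 2.805115
  t = 1.5000: CF_t = 2.950000, DF = 0.927242, PV = 2.735363
  t = 2.0000: CF_t = 102.950000, DF = 0.904185, PV = 93.085855
Price P = sum_t PV_t = 101.502979


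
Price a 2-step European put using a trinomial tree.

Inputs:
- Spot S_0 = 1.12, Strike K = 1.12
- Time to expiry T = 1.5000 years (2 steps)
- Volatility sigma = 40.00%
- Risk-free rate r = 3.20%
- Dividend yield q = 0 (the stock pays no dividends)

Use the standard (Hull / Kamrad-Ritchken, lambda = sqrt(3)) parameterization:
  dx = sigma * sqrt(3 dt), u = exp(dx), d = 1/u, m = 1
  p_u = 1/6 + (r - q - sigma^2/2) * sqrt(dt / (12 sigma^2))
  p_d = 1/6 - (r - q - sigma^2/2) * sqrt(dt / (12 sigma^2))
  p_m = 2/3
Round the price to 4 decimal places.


Answer: Price = V(0,0) = 0.1552

Derivation:
dt = T/N = 0.750000; dx = sigma*sqrt(3*dt) = 0.600000
u = exp(dx) = 1.822119; d = 1/u = 0.548812
p_u = 0.136667, p_m = 0.666667, p_d = 0.196667
Discount per step: exp(-r*dt) = 0.976286
Stock lattice S(k, j) with j the centered position index:
  k=0: S(0,+0) = 1.1200
  k=1: S(1,-1) = 0.6147; S(1,+0) = 1.1200; S(1,+1) = 2.0408
  k=2: S(2,-2) = 0.3373; S(2,-1) = 0.6147; S(2,+0) = 1.1200; S(2,+1) = 2.0408; S(2,+2) = 3.7185
Terminal payoffs V(N, j) = max(K - S_T, 0):
  V(2,-2) = 0.782662; V(2,-1) = 0.505331; V(2,+0) = 0.000000; V(2,+1) = 0.000000; V(2,+2) = 0.000000
Backward induction: V(k, j) = exp(-r*dt) * [p_u * V(k+1, j+1) + p_m * V(k+1, j) + p_d * V(k+1, j-1)]
  V(1,-1) = exp(-r*dt) * [p_u*0.000000 + p_m*0.505331 + p_d*0.782662] = 0.479172
  V(1,+0) = exp(-r*dt) * [p_u*0.000000 + p_m*0.000000 + p_d*0.505331] = 0.097025
  V(1,+1) = exp(-r*dt) * [p_u*0.000000 + p_m*0.000000 + p_d*0.000000] = 0.000000
  V(0,+0) = exp(-r*dt) * [p_u*0.000000 + p_m*0.097025 + p_d*0.479172] = 0.155152


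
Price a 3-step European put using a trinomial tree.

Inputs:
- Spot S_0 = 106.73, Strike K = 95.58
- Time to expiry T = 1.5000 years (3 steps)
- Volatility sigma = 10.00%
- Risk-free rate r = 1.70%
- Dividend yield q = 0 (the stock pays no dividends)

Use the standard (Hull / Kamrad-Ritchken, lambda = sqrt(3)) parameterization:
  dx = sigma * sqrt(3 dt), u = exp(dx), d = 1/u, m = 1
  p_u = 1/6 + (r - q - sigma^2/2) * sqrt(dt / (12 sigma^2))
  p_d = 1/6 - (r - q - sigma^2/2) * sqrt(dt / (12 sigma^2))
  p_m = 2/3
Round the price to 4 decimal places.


Answer: Price = V(0,0) = 0.7612

Derivation:
dt = T/N = 0.500000; dx = sigma*sqrt(3*dt) = 0.122474
u = exp(dx) = 1.130290; d = 1/u = 0.884728
p_u = 0.191162, p_m = 0.666667, p_d = 0.142172
Discount per step: exp(-r*dt) = 0.991536
Stock lattice S(k, j) with j the centered position index:
  k=0: S(0,+0) = 106.7300
  k=1: S(1,-1) = 94.4271; S(1,+0) = 106.7300; S(1,+1) = 120.6359
  k=2: S(2,-2) = 83.5423; S(2,-1) = 94.4271; S(2,+0) = 106.7300; S(2,+1) = 120.6359; S(2,+2) = 136.3536
  k=3: S(3,-3) = 73.9123; S(3,-2) = 83.5423; S(3,-1) = 94.4271; S(3,+0) = 106.7300; S(3,+1) = 120.6359; S(3,+2) = 136.3536; S(3,+3) = 154.1191
Terminal payoffs V(N, j) = max(K - S_T, 0):
  V(3,-3) = 21.667732; V(3,-2) = 12.037682; V(3,-1) = 1.152930; V(3,+0) = 0.000000; V(3,+1) = 0.000000; V(3,+2) = 0.000000; V(3,+3) = 0.000000
Backward induction: V(k, j) = exp(-r*dt) * [p_u * V(k+1, j+1) + p_m * V(k+1, j) + p_d * V(k+1, j-1)]
  V(2,-2) = exp(-r*dt) * [p_u*1.152930 + p_m*12.037682 + p_d*21.667732] = 11.230193
  V(2,-1) = exp(-r*dt) * [p_u*0.000000 + p_m*1.152930 + p_d*12.037682] = 2.459047
  V(2,+0) = exp(-r*dt) * [p_u*0.000000 + p_m*0.000000 + p_d*1.152930] = 0.162527
  V(2,+1) = exp(-r*dt) * [p_u*0.000000 + p_m*0.000000 + p_d*0.000000] = 0.000000
  V(2,+2) = exp(-r*dt) * [p_u*0.000000 + p_m*0.000000 + p_d*0.000000] = 0.000000
  V(1,-1) = exp(-r*dt) * [p_u*0.162527 + p_m*2.459047 + p_d*11.230193] = 3.239398
  V(1,+0) = exp(-r*dt) * [p_u*0.000000 + p_m*0.162527 + p_d*2.459047] = 0.454082
  V(1,+1) = exp(-r*dt) * [p_u*0.000000 + p_m*0.000000 + p_d*0.162527] = 0.022911
  V(0,+0) = exp(-r*dt) * [p_u*0.022911 + p_m*0.454082 + p_d*3.239398] = 0.761155


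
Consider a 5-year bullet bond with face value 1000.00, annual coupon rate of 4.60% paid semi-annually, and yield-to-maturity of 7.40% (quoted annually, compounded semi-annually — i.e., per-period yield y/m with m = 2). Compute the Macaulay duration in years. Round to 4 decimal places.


Answer: Macaulay duration = 4.4864 years

Derivation:
Coupon per period c = face * coupon_rate / m = 23.000000
Periods per year m = 2; per-period yield y/m = 0.037000
Number of cashflows N = 10
Cashflows (t years, CF_t, discount factor 1/(1+y/m)^(m*t), PV):
  t = 0.5000: CF_t = 23.000000, DF = 0.964320, PV = 22.179364
  t = 1.0000: CF_t = 23.000000, DF = 0.929913, PV = 21.388007
  t = 1.5000: CF_t = 23.000000, DF = 0.896734, PV = 20.624886
  t = 2.0000: CF_t = 23.000000, DF = 0.864739, PV = 19.888994
  t = 2.5000: CF_t = 23.000000, DF = 0.833885, PV = 19.179357
  t = 3.0000: CF_t = 23.000000, DF = 0.804132, PV = 18.495041
  t = 3.5000: CF_t = 23.000000, DF = 0.775441, PV = 17.835141
  t = 4.0000: CF_t = 23.000000, DF = 0.747773, PV = 17.198786
  t = 4.5000: CF_t = 23.000000, DF = 0.721093, PV = 16.585136
  t = 5.0000: CF_t = 1023.000000, DF = 0.695364, PV = 711.357754
Price P = sum_t PV_t = 884.732466
Macaulay numerator sum_t t * PV_t:
  t * PV_t at t = 0.5000: 11.089682
  t * PV_t at t = 1.0000: 21.388007
  t * PV_t at t = 1.5000: 30.937330
  t * PV_t at t = 2.0000: 39.777987
  t * PV_t at t = 2.5000: 47.948394
  t * PV_t at t = 3.0000: 55.485123
  t * PV_t at t = 3.5000: 62.422993
  t * PV_t at t = 4.0000: 68.795143
  t * PV_t at t = 4.5000: 74.633111
  t * PV_t at t = 5.0000: 3556.788770
Macaulay duration D = (sum_t t * PV_t) / P = 3969.266539 / 884.732466 = 4.486403


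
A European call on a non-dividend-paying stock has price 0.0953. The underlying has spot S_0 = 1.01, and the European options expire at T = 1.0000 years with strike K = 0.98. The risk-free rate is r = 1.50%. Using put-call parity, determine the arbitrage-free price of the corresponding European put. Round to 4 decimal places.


Answer: Put price = 0.0507

Derivation:
Put-call parity: C - P = S_0 * exp(-qT) - K * exp(-rT).
S_0 * exp(-qT) = 1.0100 * 1.00000000 = 1.01000000
K * exp(-rT) = 0.9800 * 0.98511194 = 0.96540970
P = C - S*exp(-qT) + K*exp(-rT)
P = 0.0953 - 1.01000000 + 0.96540970 = 0.0507


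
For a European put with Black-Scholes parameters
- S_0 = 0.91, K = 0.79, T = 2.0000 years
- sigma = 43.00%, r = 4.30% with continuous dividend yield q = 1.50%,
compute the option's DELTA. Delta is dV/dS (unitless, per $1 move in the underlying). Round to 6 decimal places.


d1 = 0.6286864258; d2 = 0.0205745940
phi(d1) = 0.3274035261; exp(-qT) = 0.9704455335; exp(-rT) = 0.9175942312
N(-d1) = 0.2647771833
Delta = -exp(-qT) * N(-d1) = -0.9704455335 * 0.2647771833 = -0.256952

Answer: Delta = -0.256952


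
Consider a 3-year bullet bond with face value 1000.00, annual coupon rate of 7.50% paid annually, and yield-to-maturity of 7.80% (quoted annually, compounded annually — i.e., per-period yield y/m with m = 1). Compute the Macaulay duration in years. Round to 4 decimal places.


Coupon per period c = face * coupon_rate / m = 75.000000
Periods per year m = 1; per-period yield y/m = 0.078000
Number of cashflows N = 3
Cashflows (t years, CF_t, discount factor 1/(1+y/m)^(m*t), PV):
  t = 1.0000: CF_t = 75.000000, DF = 0.927644, PV = 69.573284
  t = 2.0000: CF_t = 75.000000, DF = 0.860523, PV = 64.539224
  t = 3.0000: CF_t = 1075.000000, DF = 0.798259, PV = 858.128215
Price P = sum_t PV_t = 992.240723
Macaulay numerator sum_t t * PV_t:
  t * PV_t at t = 1.0000: 69.573284
  t * PV_t at t = 2.0000: 129.078449
  t * PV_t at t = 3.0000: 2574.384645
Macaulay duration D = (sum_t t * PV_t) / P = 2773.036378 / 992.240723 = 2.794721

Answer: Macaulay duration = 2.7947 years


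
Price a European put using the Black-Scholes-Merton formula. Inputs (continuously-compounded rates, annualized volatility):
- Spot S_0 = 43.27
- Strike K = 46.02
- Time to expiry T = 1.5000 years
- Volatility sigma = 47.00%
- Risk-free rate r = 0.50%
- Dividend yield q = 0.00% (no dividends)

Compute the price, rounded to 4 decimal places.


d1 = (ln(S/K) + (r - q + 0.5*sigma^2) * T) / (sigma * sqrt(T)) = 0.19380236
d2 = d1 - sigma * sqrt(T) = -0.38182773
exp(-rT) = 0.99252805; exp(-qT) = 1.00000000
P = K * exp(-rT) * N(-d2) - S_0 * exp(-qT) * N(-d1)
N(-d1) = 0.42316532; N(-d2) = 0.64870543
P = 46.0200 * 0.99252805 * 0.64870543 - 43.2700 * 1.00000000 * 0.42316532 = 11.3200

Answer: Price = 11.3200


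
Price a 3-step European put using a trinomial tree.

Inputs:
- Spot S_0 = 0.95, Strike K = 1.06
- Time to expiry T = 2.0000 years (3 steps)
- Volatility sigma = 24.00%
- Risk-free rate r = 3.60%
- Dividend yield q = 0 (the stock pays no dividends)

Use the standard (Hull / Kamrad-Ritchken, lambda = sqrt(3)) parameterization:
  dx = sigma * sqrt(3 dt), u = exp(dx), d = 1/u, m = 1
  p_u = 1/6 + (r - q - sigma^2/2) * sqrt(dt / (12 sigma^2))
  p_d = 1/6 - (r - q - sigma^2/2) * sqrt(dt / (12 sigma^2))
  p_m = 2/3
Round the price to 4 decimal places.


dt = T/N = 0.666667; dx = sigma*sqrt(3*dt) = 0.339411
u = exp(dx) = 1.404121; d = 1/u = 0.712189
p_u = 0.173738, p_m = 0.666667, p_d = 0.159596
Discount per step: exp(-r*dt) = 0.976286
Stock lattice S(k, j) with j the centered position index:
  k=0: S(0,+0) = 0.9500
  k=1: S(1,-1) = 0.6766; S(1,+0) = 0.9500; S(1,+1) = 1.3339
  k=2: S(2,-2) = 0.4819; S(2,-1) = 0.6766; S(2,+0) = 0.9500; S(2,+1) = 1.3339; S(2,+2) = 1.8730
  k=3: S(3,-3) = 0.3432; S(3,-2) = 0.4819; S(3,-1) = 0.6766; S(3,+0) = 0.9500; S(3,+1) = 1.3339; S(3,+2) = 1.8730; S(3,+3) = 2.6299
Terminal payoffs V(N, j) = max(K - S_T, 0):
  V(3,-3) = 0.716829; V(3,-2) = 0.578147; V(3,-1) = 0.383420; V(3,+0) = 0.110000; V(3,+1) = 0.000000; V(3,+2) = 0.000000; V(3,+3) = 0.000000
Backward induction: V(k, j) = exp(-r*dt) * [p_u * V(k+1, j+1) + p_m * V(k+1, j) + p_d * V(k+1, j-1)]
  V(2,-2) = exp(-r*dt) * [p_u*0.383420 + p_m*0.578147 + p_d*0.716829] = 0.553016
  V(2,-1) = exp(-r*dt) * [p_u*0.110000 + p_m*0.383420 + p_d*0.578147] = 0.358291
  V(2,+0) = exp(-r*dt) * [p_u*0.000000 + p_m*0.110000 + p_d*0.383420] = 0.131335
  V(2,+1) = exp(-r*dt) * [p_u*0.000000 + p_m*0.000000 + p_d*0.110000] = 0.017139
  V(2,+2) = exp(-r*dt) * [p_u*0.000000 + p_m*0.000000 + p_d*0.000000] = 0.000000
  V(1,-1) = exp(-r*dt) * [p_u*0.131335 + p_m*0.358291 + p_d*0.553016] = 0.341639
  V(1,+0) = exp(-r*dt) * [p_u*0.017139 + p_m*0.131335 + p_d*0.358291] = 0.144213
  V(1,+1) = exp(-r*dt) * [p_u*0.000000 + p_m*0.017139 + p_d*0.131335] = 0.031619
  V(0,+0) = exp(-r*dt) * [p_u*0.031619 + p_m*0.144213 + p_d*0.341639] = 0.152456

Answer: Price = V(0,0) = 0.1525


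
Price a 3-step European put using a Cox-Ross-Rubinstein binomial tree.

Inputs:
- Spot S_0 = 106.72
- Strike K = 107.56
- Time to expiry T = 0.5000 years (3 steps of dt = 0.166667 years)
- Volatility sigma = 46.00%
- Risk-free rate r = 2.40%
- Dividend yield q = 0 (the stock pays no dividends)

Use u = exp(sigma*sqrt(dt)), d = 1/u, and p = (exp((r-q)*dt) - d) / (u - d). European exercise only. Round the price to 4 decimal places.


dt = T/N = 0.166667
u = exp(sigma*sqrt(dt)) = 1.206585; d = 1/u = 0.828785
p = (exp((r-q)*dt) - d) / (u - d) = 0.463798
Discount per step: exp(-r*dt) = 0.996008
Stock lattice S(k, i) with i counting down-moves:
  k=0: S(0,0) = 106.7200
  k=1: S(1,0) = 128.7668; S(1,1) = 88.4480
  k=2: S(2,0) = 155.3681; S(2,1) = 106.7200; S(2,2) = 73.3044
  k=3: S(3,0) = 187.4648; S(3,1) = 128.7668; S(3,2) = 88.4480; S(3,3) = 60.7536
Terminal payoffs V(N, i) = max(K - S_T, 0):
  V(3,0) = 0.000000; V(3,1) = 0.000000; V(3,2) = 19.112039; V(3,3) = 46.806424
Backward induction: V(k, i) = exp(-r*dt) * [p * V(k+1, i) + (1-p) * V(k+1, i+1)].
  V(2,0) = exp(-r*dt) * [p*0.000000 + (1-p)*0.000000] = 0.000000
  V(2,1) = exp(-r*dt) * [p*0.000000 + (1-p)*19.112039] = 10.207008
  V(2,2) = exp(-r*dt) * [p*19.112039 + (1-p)*46.806424] = 33.826254
  V(1,0) = exp(-r*dt) * [p*0.000000 + (1-p)*10.207008] = 5.451172
  V(1,1) = exp(-r*dt) * [p*10.207008 + (1-p)*33.826254] = 22.780397
  V(0,0) = exp(-r*dt) * [p*5.451172 + (1-p)*22.780397] = 14.684287

Answer: Price = V(0,0) = 14.6843


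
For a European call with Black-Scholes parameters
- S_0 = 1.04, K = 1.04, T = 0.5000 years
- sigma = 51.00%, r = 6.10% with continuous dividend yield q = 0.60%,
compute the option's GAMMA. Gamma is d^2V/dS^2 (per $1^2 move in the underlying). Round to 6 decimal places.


Answer: Gamma = 1.026182

Derivation:
d1 = 0.2565688429; d2 = -0.1040556155
phi(d1) = 0.3860253189; exp(-qT) = 0.9970044955; exp(-rT) = 0.9699604321
Gamma = exp(-qT) * phi(d1) / (S * sigma * sqrt(T)) = 0.9970044955 * 0.3860253189 / (1.0400 * 0.5100 * 0.7071067812) = 1.026182


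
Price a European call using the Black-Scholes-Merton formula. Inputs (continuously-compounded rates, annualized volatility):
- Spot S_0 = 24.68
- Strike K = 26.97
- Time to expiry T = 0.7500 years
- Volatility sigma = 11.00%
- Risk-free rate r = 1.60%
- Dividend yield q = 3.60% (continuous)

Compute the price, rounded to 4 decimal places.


Answer: Price = 0.1689

Derivation:
d1 = (ln(S/K) + (r - q + 0.5*sigma^2) * T) / (sigma * sqrt(T)) = -1.04127156
d2 = d1 - sigma * sqrt(T) = -1.13653435
exp(-rT) = 0.98807171; exp(-qT) = 0.97336124
C = S_0 * exp(-qT) * N(d1) - K * exp(-rT) * N(d2)
N(d1) = 0.14887477; N(d2) = 0.12786650
C = 24.6800 * 0.97336124 * 0.14887477 - 26.9700 * 0.98807171 * 0.12786650 = 0.1689


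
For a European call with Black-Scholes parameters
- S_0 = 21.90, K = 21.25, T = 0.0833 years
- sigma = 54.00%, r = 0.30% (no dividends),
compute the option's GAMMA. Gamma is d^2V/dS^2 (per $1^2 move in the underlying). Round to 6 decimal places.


Answer: Gamma = 0.112612

Derivation:
d1 = 0.2728511759; d2 = 0.1169977833
phi(d1) = 0.3843650929; exp(-qT) = 1.0000000000; exp(-rT) = 0.9997501312
Gamma = exp(-qT) * phi(d1) / (S * sigma * sqrt(T)) = 1.0000000000 * 0.3843650929 / (21.9000 * 0.5400 * 0.2886173938) = 0.112612


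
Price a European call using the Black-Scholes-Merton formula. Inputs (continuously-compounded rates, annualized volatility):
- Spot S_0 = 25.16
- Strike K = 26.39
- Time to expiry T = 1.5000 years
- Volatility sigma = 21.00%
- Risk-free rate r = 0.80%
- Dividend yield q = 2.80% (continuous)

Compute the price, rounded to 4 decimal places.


Answer: Price = 1.7090

Derivation:
d1 = (ln(S/K) + (r - q + 0.5*sigma^2) * T) / (sigma * sqrt(T)) = -0.17362107
d2 = d1 - sigma * sqrt(T) = -0.43081750
exp(-rT) = 0.98807171; exp(-qT) = 0.95886978
C = S_0 * exp(-qT) * N(d1) - K * exp(-rT) * N(d2)
N(d1) = 0.43108164; N(d2) = 0.33330054
C = 25.1600 * 0.95886978 * 0.43108164 - 26.3900 * 0.98807171 * 0.33330054 = 1.7090


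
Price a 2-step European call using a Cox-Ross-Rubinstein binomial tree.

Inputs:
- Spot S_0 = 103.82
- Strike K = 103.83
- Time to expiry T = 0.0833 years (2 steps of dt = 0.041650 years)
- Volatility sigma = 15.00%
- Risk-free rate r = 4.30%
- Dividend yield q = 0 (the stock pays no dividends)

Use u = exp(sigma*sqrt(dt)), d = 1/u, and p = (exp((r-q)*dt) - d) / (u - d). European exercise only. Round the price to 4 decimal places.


dt = T/N = 0.041650
u = exp(sigma*sqrt(dt)) = 1.031086; d = 1/u = 0.969851
p = (exp((r-q)*dt) - d) / (u - d) = 0.521621
Discount per step: exp(-r*dt) = 0.998211
Stock lattice S(k, i) with i counting down-moves:
  k=0: S(0,0) = 103.8200
  k=1: S(1,0) = 107.0473; S(1,1) = 100.6900
  k=2: S(2,0) = 110.3750; S(2,1) = 103.8200; S(2,2) = 97.6543
Terminal payoffs V(N, i) = max(S_T - K, 0):
  V(2,0) = 6.544996; V(2,1) = 0.000000; V(2,2) = 0.000000
Backward induction: V(k, i) = exp(-r*dt) * [p * V(k+1, i) + (1-p) * V(k+1, i+1)].
  V(1,0) = exp(-r*dt) * [p*6.544996 + (1-p)*0.000000] = 3.407899
  V(1,1) = exp(-r*dt) * [p*0.000000 + (1-p)*0.000000] = 0.000000
  V(0,0) = exp(-r*dt) * [p*3.407899 + (1-p)*0.000000] = 1.774451

Answer: Price = V(0,0) = 1.7745


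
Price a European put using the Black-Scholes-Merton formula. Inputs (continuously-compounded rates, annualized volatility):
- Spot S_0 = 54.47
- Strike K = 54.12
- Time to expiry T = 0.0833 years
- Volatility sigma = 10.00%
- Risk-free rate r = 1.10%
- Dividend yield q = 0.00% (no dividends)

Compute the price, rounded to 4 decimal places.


d1 = (ln(S/K) + (r - q + 0.5*sigma^2) * T) / (sigma * sqrt(T)) = 0.26952943
d2 = d1 - sigma * sqrt(T) = 0.24066769
exp(-rT) = 0.99908412; exp(-qT) = 1.00000000
P = K * exp(-rT) * N(-d2) - S_0 * exp(-qT) * N(-d1)
N(-d1) = 0.39376115; N(-d2) = 0.40490634
P = 54.1200 * 0.99908412 * 0.40490634 - 54.4700 * 1.00000000 * 0.39376115 = 0.4453

Answer: Price = 0.4453


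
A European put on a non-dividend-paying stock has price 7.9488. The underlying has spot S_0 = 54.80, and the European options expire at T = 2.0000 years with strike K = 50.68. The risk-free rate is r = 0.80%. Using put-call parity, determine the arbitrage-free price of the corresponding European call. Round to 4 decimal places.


Answer: Call price = 12.8732

Derivation:
Put-call parity: C - P = S_0 * exp(-qT) - K * exp(-rT).
S_0 * exp(-qT) = 54.8000 * 1.00000000 = 54.80000000
K * exp(-rT) = 50.6800 * 0.98412732 = 49.87557258
C = P + S*exp(-qT) - K*exp(-rT)
C = 7.9488 + 54.80000000 - 49.87557258 = 12.8732


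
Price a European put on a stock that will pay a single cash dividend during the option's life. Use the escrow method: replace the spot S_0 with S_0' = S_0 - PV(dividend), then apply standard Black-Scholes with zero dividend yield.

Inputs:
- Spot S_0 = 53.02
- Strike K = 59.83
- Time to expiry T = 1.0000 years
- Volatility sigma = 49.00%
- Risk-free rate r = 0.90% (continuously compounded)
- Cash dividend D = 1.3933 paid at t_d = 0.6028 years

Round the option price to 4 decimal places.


Answer: Price = 14.9802

Derivation:
PV(D) = D * exp(-r * t_d) = 1.3933 * 0.99458949 = 1.38576154
S_0' = S_0 - PV(D) = 53.0200 - 1.38576154 = 51.63423846
d1 = (ln(S_0'/K) + (r + sigma^2/2)*T) / (sigma*sqrt(T)) = -0.03729024
d2 = d1 - sigma*sqrt(T) = -0.52729024
exp(-rT) = 0.99104038
N(-d1) = 0.51487321; N(-d2) = 0.70100398
P = K * exp(-rT) * N(-d2) - S_0' * N(-d1) = 59.8300 * 0.99104038 * 0.70100398 - 51.63423846 * 0.51487321 = 14.9802


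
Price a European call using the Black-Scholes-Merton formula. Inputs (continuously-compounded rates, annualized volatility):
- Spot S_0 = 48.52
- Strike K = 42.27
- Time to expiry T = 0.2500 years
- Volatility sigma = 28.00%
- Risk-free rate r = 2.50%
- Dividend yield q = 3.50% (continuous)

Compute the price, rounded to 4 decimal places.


d1 = (ln(S/K) + (r - q + 0.5*sigma^2) * T) / (sigma * sqrt(T)) = 1.03713192
d2 = d1 - sigma * sqrt(T) = 0.89713192
exp(-rT) = 0.99376949; exp(-qT) = 0.99128817
C = S_0 * exp(-qT) * N(d1) - K * exp(-rT) * N(d2)
N(d1) = 0.85016281; N(d2) = 0.81517574
C = 48.5200 * 0.99128817 * 0.85016281 - 42.2700 * 0.99376949 * 0.81517574 = 6.6477

Answer: Price = 6.6477


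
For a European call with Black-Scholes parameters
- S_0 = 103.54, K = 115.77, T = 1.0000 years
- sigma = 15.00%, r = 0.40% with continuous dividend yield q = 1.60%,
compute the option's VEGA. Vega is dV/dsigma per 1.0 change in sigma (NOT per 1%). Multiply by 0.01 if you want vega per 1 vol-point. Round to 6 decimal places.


Answer: Vega = 30.700593

Derivation:
d1 = -0.7493163516; d2 = -0.8993163516
phi(d1) = 0.3012918054; exp(-qT) = 0.9841273201; exp(-rT) = 0.9960079893
Vega = S * exp(-qT) * phi(d1) * sqrt(T) = 103.5400 * 0.9841273201 * 0.3012918054 * 1.0000000000 = 30.700593


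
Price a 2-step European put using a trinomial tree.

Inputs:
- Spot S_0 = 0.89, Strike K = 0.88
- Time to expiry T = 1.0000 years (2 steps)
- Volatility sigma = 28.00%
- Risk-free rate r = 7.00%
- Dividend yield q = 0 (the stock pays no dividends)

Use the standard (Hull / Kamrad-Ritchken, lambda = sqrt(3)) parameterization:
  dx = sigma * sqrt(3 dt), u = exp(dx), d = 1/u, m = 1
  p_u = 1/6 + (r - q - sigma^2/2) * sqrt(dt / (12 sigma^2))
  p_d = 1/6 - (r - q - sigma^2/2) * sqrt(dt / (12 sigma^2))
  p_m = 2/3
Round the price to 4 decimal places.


dt = T/N = 0.500000; dx = sigma*sqrt(3*dt) = 0.342929
u = exp(dx) = 1.409068; d = 1/u = 0.709689
p_u = 0.189120, p_m = 0.666667, p_d = 0.144213
Discount per step: exp(-r*dt) = 0.965605
Stock lattice S(k, j) with j the centered position index:
  k=0: S(0,+0) = 0.8900
  k=1: S(1,-1) = 0.6316; S(1,+0) = 0.8900; S(1,+1) = 1.2541
  k=2: S(2,-2) = 0.4483; S(2,-1) = 0.6316; S(2,+0) = 0.8900; S(2,+1) = 1.2541; S(2,+2) = 1.7671
Terminal payoffs V(N, j) = max(K - S_T, 0):
  V(2,-2) = 0.431744; V(2,-1) = 0.248377; V(2,+0) = 0.000000; V(2,+1) = 0.000000; V(2,+2) = 0.000000
Backward induction: V(k, j) = exp(-r*dt) * [p_u * V(k+1, j+1) + p_m * V(k+1, j) + p_d * V(k+1, j-1)]
  V(1,-1) = exp(-r*dt) * [p_u*0.000000 + p_m*0.248377 + p_d*0.431744] = 0.220011
  V(1,+0) = exp(-r*dt) * [p_u*0.000000 + p_m*0.000000 + p_d*0.248377] = 0.034587
  V(1,+1) = exp(-r*dt) * [p_u*0.000000 + p_m*0.000000 + p_d*0.000000] = 0.000000
  V(0,+0) = exp(-r*dt) * [p_u*0.000000 + p_m*0.034587 + p_d*0.220011] = 0.052902

Answer: Price = V(0,0) = 0.0529


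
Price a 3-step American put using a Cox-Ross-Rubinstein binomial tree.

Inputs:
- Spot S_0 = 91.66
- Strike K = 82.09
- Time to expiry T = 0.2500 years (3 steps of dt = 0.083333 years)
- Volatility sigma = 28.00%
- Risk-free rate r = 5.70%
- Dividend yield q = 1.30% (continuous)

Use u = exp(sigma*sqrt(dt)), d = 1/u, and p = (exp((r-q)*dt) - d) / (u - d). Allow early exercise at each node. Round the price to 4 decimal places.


Answer: Price = V(0,0) = 1.2342

Derivation:
dt = T/N = 0.083333
u = exp(sigma*sqrt(dt)) = 1.084186; d = 1/u = 0.922351
p = (exp((r-q)*dt) - d) / (u - d) = 0.502502
Discount per step: exp(-r*dt) = 0.995261
Stock lattice S(k, i) with i counting down-moves:
  k=0: S(0,0) = 91.6600
  k=1: S(1,0) = 99.3764; S(1,1) = 84.5427
  k=2: S(2,0) = 107.7425; S(2,1) = 91.6600; S(2,2) = 77.9781
  k=3: S(3,0) = 116.8129; S(3,1) = 99.3764; S(3,2) = 84.5427; S(3,3) = 71.9232
Terminal payoffs V(N, i) = max(K - S_T, 0):
  V(3,0) = 0.000000; V(3,1) = 0.000000; V(3,2) = 0.000000; V(3,3) = 10.166794
Backward induction: V(k, i) = exp(-r*dt) * [p * V(k+1, i) + (1-p) * V(k+1, i+1)]; then take max(V_cont, immediate exercise) for American.
  V(2,0) = exp(-r*dt) * [p*0.000000 + (1-p)*0.000000] = 0.000000; exercise = 0.000000; V(2,0) = max -> 0.000000
  V(2,1) = exp(-r*dt) * [p*0.000000 + (1-p)*0.000000] = 0.000000; exercise = 0.000000; V(2,1) = max -> 0.000000
  V(2,2) = exp(-r*dt) * [p*0.000000 + (1-p)*10.166794] = 5.033989; exercise = 4.111901; V(2,2) = max -> 5.033989
  V(1,0) = exp(-r*dt) * [p*0.000000 + (1-p)*0.000000] = 0.000000; exercise = 0.000000; V(1,0) = max -> 0.000000
  V(1,1) = exp(-r*dt) * [p*0.000000 + (1-p)*5.033989] = 2.492530; exercise = 0.000000; V(1,1) = max -> 2.492530
  V(0,0) = exp(-r*dt) * [p*0.000000 + (1-p)*2.492530] = 1.234152; exercise = 0.000000; V(0,0) = max -> 1.234152
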